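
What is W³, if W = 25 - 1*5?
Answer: 8000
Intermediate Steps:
W = 20 (W = 25 - 5 = 20)
W³ = 20³ = 8000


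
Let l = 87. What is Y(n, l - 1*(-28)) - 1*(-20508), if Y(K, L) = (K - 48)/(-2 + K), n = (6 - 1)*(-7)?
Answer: 758879/37 ≈ 20510.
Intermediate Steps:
n = -35 (n = 5*(-7) = -35)
Y(K, L) = (-48 + K)/(-2 + K)
Y(n, l - 1*(-28)) - 1*(-20508) = (-48 - 35)/(-2 - 35) - 1*(-20508) = -83/(-37) + 20508 = -1/37*(-83) + 20508 = 83/37 + 20508 = 758879/37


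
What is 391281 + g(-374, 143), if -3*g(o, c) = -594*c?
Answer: 419595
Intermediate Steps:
g(o, c) = 198*c (g(o, c) = -(-198)*c = 198*c)
391281 + g(-374, 143) = 391281 + 198*143 = 391281 + 28314 = 419595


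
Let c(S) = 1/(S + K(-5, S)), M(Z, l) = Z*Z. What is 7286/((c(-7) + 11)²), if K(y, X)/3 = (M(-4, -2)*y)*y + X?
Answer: 10007933024/166229449 ≈ 60.206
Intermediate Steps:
M(Z, l) = Z²
K(y, X) = 3*X + 48*y² (K(y, X) = 3*(((-4)²*y)*y + X) = 3*((16*y)*y + X) = 3*(16*y² + X) = 3*(X + 16*y²) = 3*X + 48*y²)
c(S) = 1/(1200 + 4*S) (c(S) = 1/(S + (3*S + 48*(-5)²)) = 1/(S + (3*S + 48*25)) = 1/(S + (3*S + 1200)) = 1/(S + (1200 + 3*S)) = 1/(1200 + 4*S))
7286/((c(-7) + 11)²) = 7286/((1/(4*(300 - 7)) + 11)²) = 7286/(((¼)/293 + 11)²) = 7286/(((¼)*(1/293) + 11)²) = 7286/((1/1172 + 11)²) = 7286/((12893/1172)²) = 7286/(166229449/1373584) = 7286*(1373584/166229449) = 10007933024/166229449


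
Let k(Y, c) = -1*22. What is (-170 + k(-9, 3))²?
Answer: 36864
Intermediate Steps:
k(Y, c) = -22
(-170 + k(-9, 3))² = (-170 - 22)² = (-192)² = 36864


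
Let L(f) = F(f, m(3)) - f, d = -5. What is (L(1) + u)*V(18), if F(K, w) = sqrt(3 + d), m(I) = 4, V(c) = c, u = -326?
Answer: -5886 + 18*I*sqrt(2) ≈ -5886.0 + 25.456*I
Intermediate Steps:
F(K, w) = I*sqrt(2) (F(K, w) = sqrt(3 - 5) = sqrt(-2) = I*sqrt(2))
L(f) = -f + I*sqrt(2) (L(f) = I*sqrt(2) - f = -f + I*sqrt(2))
(L(1) + u)*V(18) = ((-1*1 + I*sqrt(2)) - 326)*18 = ((-1 + I*sqrt(2)) - 326)*18 = (-327 + I*sqrt(2))*18 = -5886 + 18*I*sqrt(2)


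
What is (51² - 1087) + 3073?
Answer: 4587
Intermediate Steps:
(51² - 1087) + 3073 = (2601 - 1087) + 3073 = 1514 + 3073 = 4587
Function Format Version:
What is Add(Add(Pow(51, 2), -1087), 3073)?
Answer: 4587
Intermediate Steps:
Add(Add(Pow(51, 2), -1087), 3073) = Add(Add(2601, -1087), 3073) = Add(1514, 3073) = 4587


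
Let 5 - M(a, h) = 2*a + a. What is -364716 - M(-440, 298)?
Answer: -366041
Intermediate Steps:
M(a, h) = 5 - 3*a (M(a, h) = 5 - (2*a + a) = 5 - 3*a)
-364716 - M(-440, 298) = -364716 - (5 - 3*(-440)) = -364716 - (5 + 1320) = -364716 - 1*1325 = -364716 - 1325 = -366041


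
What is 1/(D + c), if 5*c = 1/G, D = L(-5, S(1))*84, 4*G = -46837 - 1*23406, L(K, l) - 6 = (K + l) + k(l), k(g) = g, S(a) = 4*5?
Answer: 351215/1209584456 ≈ 0.00029036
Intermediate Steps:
S(a) = 20
L(K, l) = 6 + K + 2*l (L(K, l) = 6 + ((K + l) + l) = 6 + (K + 2*l) = 6 + K + 2*l)
G = -70243/4 (G = (-46837 - 1*23406)/4 = (-46837 - 23406)/4 = (¼)*(-70243) = -70243/4 ≈ -17561.)
D = 3444 (D = (6 - 5 + 2*20)*84 = (6 - 5 + 40)*84 = 41*84 = 3444)
c = -4/351215 (c = 1/(5*(-70243/4)) = (⅕)*(-4/70243) = -4/351215 ≈ -1.1389e-5)
1/(D + c) = 1/(3444 - 4/351215) = 1/(1209584456/351215) = 351215/1209584456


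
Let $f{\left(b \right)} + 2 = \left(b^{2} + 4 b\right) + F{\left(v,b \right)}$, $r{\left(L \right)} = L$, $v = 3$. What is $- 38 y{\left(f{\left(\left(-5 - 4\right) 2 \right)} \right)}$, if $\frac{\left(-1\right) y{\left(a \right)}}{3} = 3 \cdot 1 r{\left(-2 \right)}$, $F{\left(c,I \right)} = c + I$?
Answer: $-684$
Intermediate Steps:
$F{\left(c,I \right)} = I + c$
$f{\left(b \right)} = 1 + b^{2} + 5 b$ ($f{\left(b \right)} = -2 + \left(\left(b^{2} + 4 b\right) + \left(b + 3\right)\right) = -2 + \left(\left(b^{2} + 4 b\right) + \left(3 + b\right)\right) = -2 + \left(3 + b^{2} + 5 b\right) = 1 + b^{2} + 5 b$)
$y{\left(a \right)} = 18$ ($y{\left(a \right)} = - 3 \cdot 3 \cdot 1 \left(-2\right) = - 3 \cdot 3 \left(-2\right) = \left(-3\right) \left(-6\right) = 18$)
$- 38 y{\left(f{\left(\left(-5 - 4\right) 2 \right)} \right)} = \left(-38\right) 18 = -684$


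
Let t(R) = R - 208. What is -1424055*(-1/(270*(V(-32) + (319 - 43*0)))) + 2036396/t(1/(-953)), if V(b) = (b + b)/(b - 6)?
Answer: -23609463377093/2415569850 ≈ -9773.9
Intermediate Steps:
V(b) = 2*b/(-6 + b) (V(b) = (2*b)/(-6 + b) = 2*b/(-6 + b))
t(R) = -208 + R
-1424055*(-1/(270*(V(-32) + (319 - 43*0)))) + 2036396/t(1/(-953)) = -1424055*(-1/(270*(2*(-32)/(-6 - 32) + (319 - 43*0)))) + 2036396/(-208 + 1/(-953)) = -1424055*(-1/(270*(2*(-32)/(-38) + (319 - 1*0)))) + 2036396/(-208 - 1/953) = -1424055*(-1/(270*(2*(-32)*(-1/38) + (319 + 0)))) + 2036396/(-198225/953) = -1424055*(-1/(270*(32/19 + 319))) + 2036396*(-953/198225) = -1424055/((6093/19)*(-270)) - 1940685388/198225 = -1424055/(-1645110/19) - 1940685388/198225 = -1424055*(-19/1645110) - 1940685388/198225 = 1803803/109674 - 1940685388/198225 = -23609463377093/2415569850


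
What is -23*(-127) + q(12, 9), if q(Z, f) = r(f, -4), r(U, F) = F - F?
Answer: 2921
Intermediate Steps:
r(U, F) = 0
q(Z, f) = 0
-23*(-127) + q(12, 9) = -23*(-127) + 0 = 2921 + 0 = 2921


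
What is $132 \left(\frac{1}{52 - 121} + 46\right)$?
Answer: $\frac{139612}{23} \approx 6070.1$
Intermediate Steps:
$132 \left(\frac{1}{52 - 121} + 46\right) = 132 \left(\frac{1}{-69} + 46\right) = 132 \left(- \frac{1}{69} + 46\right) = 132 \cdot \frac{3173}{69} = \frac{139612}{23}$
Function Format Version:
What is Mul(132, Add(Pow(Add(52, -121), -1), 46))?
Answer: Rational(139612, 23) ≈ 6070.1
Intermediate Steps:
Mul(132, Add(Pow(Add(52, -121), -1), 46)) = Mul(132, Add(Pow(-69, -1), 46)) = Mul(132, Add(Rational(-1, 69), 46)) = Mul(132, Rational(3173, 69)) = Rational(139612, 23)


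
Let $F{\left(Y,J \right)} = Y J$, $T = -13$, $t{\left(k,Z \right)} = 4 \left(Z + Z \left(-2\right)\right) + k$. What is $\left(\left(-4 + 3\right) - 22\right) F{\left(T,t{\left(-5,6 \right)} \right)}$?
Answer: $-8671$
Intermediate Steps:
$t{\left(k,Z \right)} = k - 4 Z$ ($t{\left(k,Z \right)} = 4 \left(Z - 2 Z\right) + k = 4 \left(- Z\right) + k = - 4 Z + k = k - 4 Z$)
$F{\left(Y,J \right)} = J Y$
$\left(\left(-4 + 3\right) - 22\right) F{\left(T,t{\left(-5,6 \right)} \right)} = \left(\left(-4 + 3\right) - 22\right) \left(-5 - 24\right) \left(-13\right) = \left(-1 - 22\right) \left(-5 - 24\right) \left(-13\right) = - 23 \left(\left(-29\right) \left(-13\right)\right) = \left(-23\right) 377 = -8671$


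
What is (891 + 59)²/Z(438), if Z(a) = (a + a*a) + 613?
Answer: 180500/38579 ≈ 4.6787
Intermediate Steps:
Z(a) = 613 + a + a² (Z(a) = (a + a²) + 613 = 613 + a + a²)
(891 + 59)²/Z(438) = (891 + 59)²/(613 + 438 + 438²) = 950²/(613 + 438 + 191844) = 902500/192895 = 902500*(1/192895) = 180500/38579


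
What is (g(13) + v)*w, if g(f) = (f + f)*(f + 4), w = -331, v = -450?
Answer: 2648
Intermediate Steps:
g(f) = 2*f*(4 + f) (g(f) = (2*f)*(4 + f) = 2*f*(4 + f))
(g(13) + v)*w = (2*13*(4 + 13) - 450)*(-331) = (2*13*17 - 450)*(-331) = (442 - 450)*(-331) = -8*(-331) = 2648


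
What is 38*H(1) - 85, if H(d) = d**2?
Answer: -47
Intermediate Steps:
38*H(1) - 85 = 38*1**2 - 85 = 38*1 - 85 = 38 - 85 = -47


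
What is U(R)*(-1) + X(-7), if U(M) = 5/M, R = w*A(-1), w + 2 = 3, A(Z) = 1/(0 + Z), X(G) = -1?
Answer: 4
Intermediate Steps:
A(Z) = 1/Z
w = 1 (w = -2 + 3 = 1)
R = -1 (R = 1/(-1) = 1*(-1) = -1)
U(R)*(-1) + X(-7) = (5/(-1))*(-1) - 1 = (5*(-1))*(-1) - 1 = -5*(-1) - 1 = 5 - 1 = 4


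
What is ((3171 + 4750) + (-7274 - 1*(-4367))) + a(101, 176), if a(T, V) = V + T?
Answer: 5291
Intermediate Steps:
a(T, V) = T + V
((3171 + 4750) + (-7274 - 1*(-4367))) + a(101, 176) = ((3171 + 4750) + (-7274 - 1*(-4367))) + (101 + 176) = (7921 + (-7274 + 4367)) + 277 = (7921 - 2907) + 277 = 5014 + 277 = 5291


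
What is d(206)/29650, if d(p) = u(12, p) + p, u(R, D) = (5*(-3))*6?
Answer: 58/14825 ≈ 0.0039123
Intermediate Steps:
u(R, D) = -90 (u(R, D) = -15*6 = -90)
d(p) = -90 + p
d(206)/29650 = (-90 + 206)/29650 = 116*(1/29650) = 58/14825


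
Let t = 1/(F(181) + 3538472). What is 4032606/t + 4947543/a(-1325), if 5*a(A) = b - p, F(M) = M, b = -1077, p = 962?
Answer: 29096516354167287/2039 ≈ 1.4270e+13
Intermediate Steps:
t = 1/3538653 (t = 1/(181 + 3538472) = 1/3538653 ≈ 2.8259e-7)
a(A) = -2039/5 (a(A) = (-1077 - 1*962)/5 = (-1077 - 962)/5 = (1/5)*(-2039) = -2039/5)
4032606/t + 4947543/a(-1325) = 4032606/(1/3538653) + 4947543/(-2039/5) = 4032606*3538653 + 4947543*(-5/2039) = 14269993319718 - 24737715/2039 = 29096516354167287/2039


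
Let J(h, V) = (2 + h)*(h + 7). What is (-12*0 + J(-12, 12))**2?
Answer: 2500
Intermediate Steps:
J(h, V) = (2 + h)*(7 + h)
(-12*0 + J(-12, 12))**2 = (-12*0 + (14 + (-12)**2 + 9*(-12)))**2 = (0 + (14 + 144 - 108))**2 = (0 + 50)**2 = 50**2 = 2500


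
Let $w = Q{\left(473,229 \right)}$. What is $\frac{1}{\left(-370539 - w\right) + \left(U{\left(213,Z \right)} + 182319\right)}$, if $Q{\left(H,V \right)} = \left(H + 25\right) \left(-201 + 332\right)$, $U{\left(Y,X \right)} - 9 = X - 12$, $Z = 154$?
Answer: $- \frac{1}{253307} \approx -3.9478 \cdot 10^{-6}$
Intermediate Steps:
$U{\left(Y,X \right)} = -3 + X$ ($U{\left(Y,X \right)} = 9 + \left(X - 12\right) = 9 + \left(-12 + X\right) = -3 + X$)
$Q{\left(H,V \right)} = 3275 + 131 H$ ($Q{\left(H,V \right)} = \left(25 + H\right) 131 = 3275 + 131 H$)
$w = 65238$ ($w = 3275 + 131 \cdot 473 = 3275 + 61963 = 65238$)
$\frac{1}{\left(-370539 - w\right) + \left(U{\left(213,Z \right)} + 182319\right)} = \frac{1}{\left(-370539 - 65238\right) + \left(\left(-3 + 154\right) + 182319\right)} = \frac{1}{\left(-370539 - 65238\right) + \left(151 + 182319\right)} = \frac{1}{-435777 + 182470} = \frac{1}{-253307} = - \frac{1}{253307}$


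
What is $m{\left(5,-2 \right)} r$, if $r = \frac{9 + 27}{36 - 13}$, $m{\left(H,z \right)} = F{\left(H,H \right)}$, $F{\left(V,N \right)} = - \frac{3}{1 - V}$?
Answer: $\frac{27}{23} \approx 1.1739$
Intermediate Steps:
$m{\left(H,z \right)} = \frac{3}{-1 + H}$
$r = \frac{36}{23} \approx 1.5652$
$m{\left(5,-2 \right)} r = \frac{3}{-1 + 5} \cdot \frac{36}{23} = \frac{3}{4} \cdot \frac{36}{23} = \frac{27}{23}$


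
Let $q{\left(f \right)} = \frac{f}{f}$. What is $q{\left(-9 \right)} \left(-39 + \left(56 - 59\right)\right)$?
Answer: $-42$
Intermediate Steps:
$q{\left(f \right)} = 1$
$q{\left(-9 \right)} \left(-39 + \left(56 - 59\right)\right) = 1 \left(-39 + \left(56 - 59\right)\right) = 1 \left(-39 - 3\right) = 1 \left(-42\right) = -42$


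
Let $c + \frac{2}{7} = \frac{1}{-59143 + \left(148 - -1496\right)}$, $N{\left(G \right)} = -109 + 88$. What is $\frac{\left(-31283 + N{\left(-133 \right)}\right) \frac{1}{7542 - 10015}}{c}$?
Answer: $- \frac{12599640872}{284407365} \approx -44.301$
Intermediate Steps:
$N{\left(G \right)} = -21$
$c = - \frac{115005}{402493}$ ($c = - \frac{2}{7} + \frac{1}{-59143 + \left(148 - -1496\right)} = - \frac{2}{7} + \frac{1}{-59143 + \left(148 + 1496\right)} = - \frac{2}{7} + \frac{1}{-59143 + 1644} = - \frac{2}{7} + \frac{1}{-57499} = - \frac{2}{7} - \frac{1}{57499} = - \frac{115005}{402493} \approx -0.28573$)
$\frac{\left(-31283 + N{\left(-133 \right)}\right) \frac{1}{7542 - 10015}}{c} = \frac{\left(-31283 - 21\right) \frac{1}{7542 - 10015}}{- \frac{115005}{402493}} = - \frac{31304}{-2473} \left(- \frac{402493}{115005}\right) = \left(-31304\right) \left(- \frac{1}{2473}\right) \left(- \frac{402493}{115005}\right) = \frac{31304}{2473} \left(- \frac{402493}{115005}\right) = - \frac{12599640872}{284407365}$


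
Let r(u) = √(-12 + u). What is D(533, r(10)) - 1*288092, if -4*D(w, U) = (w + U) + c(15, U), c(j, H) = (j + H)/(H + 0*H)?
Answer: -576451/2 + 13*I*√2/8 ≈ -2.8823e+5 + 2.2981*I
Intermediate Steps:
c(j, H) = (H + j)/H (c(j, H) = (H + j)/(H + 0) = (H + j)/H)
D(w, U) = -U/4 - w/4 - (15 + U)/(4*U) (D(w, U) = -((w + U) + (U + 15)/U)/4 = -((U + w) + (15 + U)/U)/4 = -(U + w + (15 + U)/U)/4 = -U/4 - w/4 - (15 + U)/(4*U))
D(533, r(10)) - 1*288092 = (-15 - √(-12 + 10) + √(-12 + 10)*(-√(-12 + 10) - 1*533))/(4*(√(-12 + 10))) - 1*288092 = (-15 - √(-2) + √(-2)*(-√(-2) - 533))/(4*(√(-2))) - 288092 = (-15 - I*√2 + (I*√2)*(-I*√2 - 533))/(4*((I*√2))) - 288092 = (-I*√2/2)*(-15 - I*√2 + (I*√2)*(-I*√2 - 533))/4 - 288092 = (-I*√2/2)*(-15 - I*√2 + (I*√2)*(-533 - I*√2))/4 - 288092 = (-I*√2/2)*(-15 - I*√2 + I*√2*(-533 - I*√2))/4 - 288092 = -I*√2*(-15 - I*√2 + I*√2*(-533 - I*√2))/8 - 288092 = -288092 - I*√2*(-15 - I*√2 + I*√2*(-533 - I*√2))/8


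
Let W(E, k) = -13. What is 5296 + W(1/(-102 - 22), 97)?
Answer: 5283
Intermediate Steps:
5296 + W(1/(-102 - 22), 97) = 5296 - 13 = 5283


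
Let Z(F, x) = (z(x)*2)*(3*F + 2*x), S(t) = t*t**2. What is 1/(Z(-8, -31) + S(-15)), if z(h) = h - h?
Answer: -1/3375 ≈ -0.00029630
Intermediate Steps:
S(t) = t**3
z(h) = 0
Z(F, x) = 0 (Z(F, x) = (0*2)*(3*F + 2*x) = 0*(2*x + 3*F) = 0)
1/(Z(-8, -31) + S(-15)) = 1/(0 + (-15)**3) = 1/(0 - 3375) = 1/(-3375) = -1/3375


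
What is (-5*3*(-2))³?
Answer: 27000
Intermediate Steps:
(-5*3*(-2))³ = (-15*(-2))³ = 30³ = 27000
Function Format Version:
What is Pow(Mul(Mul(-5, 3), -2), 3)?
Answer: 27000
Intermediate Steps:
Pow(Mul(Mul(-5, 3), -2), 3) = Pow(Mul(-15, -2), 3) = Pow(30, 3) = 27000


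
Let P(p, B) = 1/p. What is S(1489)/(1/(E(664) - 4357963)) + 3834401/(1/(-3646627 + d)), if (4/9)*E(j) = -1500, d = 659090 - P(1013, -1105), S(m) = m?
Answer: -11610913712057448/1013 ≈ -1.1462e+13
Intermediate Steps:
d = 667658169/1013 (d = 659090 - 1/1013 = 667658169/1013 ≈ 6.5909e+5)
E(j) = -3375 (E(j) = (9/4)*(-1500) = -3375)
S(1489)/(1/(E(664) - 4357963)) + 3834401/(1/(-3646627 + d)) = 1489/(1/(-3375 - 4357963)) + 3834401/(1/(-3646627 + 667658169/1013)) = 1489/(1/(-4361338)) + 3834401/(1/(-3026374982/1013)) = 1489/(-1/4361338) + 3834401/(-1013/3026374982) = 1489*(-4361338) + 3834401*(-3026374982/1013) = -6494032282 - 11604335257355782/1013 = -11610913712057448/1013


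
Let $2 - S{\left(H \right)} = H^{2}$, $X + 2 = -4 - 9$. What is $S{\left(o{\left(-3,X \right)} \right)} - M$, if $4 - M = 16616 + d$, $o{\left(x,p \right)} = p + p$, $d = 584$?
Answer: $16298$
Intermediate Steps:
$X = -15$ ($X = -2 - 13 = -15$)
$o{\left(x,p \right)} = 2 p$
$M = -17196$ ($M = 4 - \left(16616 + 584\right) = 4 - 17200 = -17196$)
$S{\left(H \right)} = 2 - H^{2}$
$S{\left(o{\left(-3,X \right)} \right)} - M = \left(2 - \left(2 \left(-15\right)\right)^{2}\right) - -17196 = \left(2 - \left(-30\right)^{2}\right) + 17196 = \left(2 - 900\right) + 17196 = -898 + 17196 = 16298$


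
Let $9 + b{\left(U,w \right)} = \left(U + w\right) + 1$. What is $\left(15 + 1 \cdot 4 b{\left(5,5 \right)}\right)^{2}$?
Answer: $529$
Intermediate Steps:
$b{\left(U,w \right)} = -8 + U + w$ ($b{\left(U,w \right)} = -9 + \left(\left(U + w\right) + 1\right) = -9 + \left(1 + U + w\right) = -8 + U + w$)
$\left(15 + 1 \cdot 4 b{\left(5,5 \right)}\right)^{2} = \left(15 + 1 \cdot 4 \left(-8 + 5 + 5\right)\right)^{2} = \left(15 + 4 \cdot 2\right)^{2} = \left(15 + 8\right)^{2} = 23^{2} = 529$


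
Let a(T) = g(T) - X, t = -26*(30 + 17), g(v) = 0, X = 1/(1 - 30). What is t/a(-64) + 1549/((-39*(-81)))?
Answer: -111947093/3159 ≈ -35438.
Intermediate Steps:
X = -1/29 (X = 1/(-29) = -1/29 ≈ -0.034483)
t = -1222 (t = -26*47 = -1222)
a(T) = 1/29 (a(T) = 0 - 1*(-1/29) = 0 + 1/29 = 1/29)
t/a(-64) + 1549/((-39*(-81))) = -1222/1/29 + 1549/((-39*(-81))) = -1222*29 + 1549/3159 = -35438 + 1549*(1/3159) = -35438 + 1549/3159 = -111947093/3159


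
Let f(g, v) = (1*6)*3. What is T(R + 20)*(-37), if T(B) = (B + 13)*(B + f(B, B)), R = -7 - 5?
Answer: -20202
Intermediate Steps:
R = -12
f(g, v) = 18 (f(g, v) = 6*3 = 18)
T(B) = (13 + B)*(18 + B) (T(B) = (B + 13)*(B + 18) = (13 + B)*(18 + B))
T(R + 20)*(-37) = (234 + (-12 + 20)² + 31*(-12 + 20))*(-37) = (234 + 8² + 31*8)*(-37) = (234 + 64 + 248)*(-37) = 546*(-37) = -20202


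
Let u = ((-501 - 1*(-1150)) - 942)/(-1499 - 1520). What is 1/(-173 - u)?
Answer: -3019/522580 ≈ -0.0057771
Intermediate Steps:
u = 293/3019 (u = ((-501 + 1150) - 942)/(-3019) = (649 - 942)*(-1/3019) = -293*(-1/3019) = 293/3019 ≈ 0.097052)
1/(-173 - u) = 1/(-173 - 1*293/3019) = 1/(-173 - 293/3019) = 1/(-522580/3019) = -3019/522580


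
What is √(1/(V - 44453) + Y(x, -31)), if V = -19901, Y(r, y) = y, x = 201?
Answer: 5*I*√5135384846/64354 ≈ 5.5678*I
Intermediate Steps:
√(1/(V - 44453) + Y(x, -31)) = √(1/(-19901 - 44453) - 31) = √(1/(-64354) - 31) = √(-1/64354 - 31) = √(-1994975/64354) = 5*I*√5135384846/64354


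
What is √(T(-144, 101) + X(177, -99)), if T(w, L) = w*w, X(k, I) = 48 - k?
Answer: √20607 ≈ 143.55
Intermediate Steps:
T(w, L) = w²
√(T(-144, 101) + X(177, -99)) = √((-144)² + (48 - 1*177)) = √(20736 + (48 - 177)) = √(20736 - 129) = √20607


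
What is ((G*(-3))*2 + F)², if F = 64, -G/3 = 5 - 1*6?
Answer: 2116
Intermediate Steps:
G = 3 (G = -3*(5 - 1*6) = -3*(5 - 6) = -3*(-1) = 3)
((G*(-3))*2 + F)² = ((3*(-3))*2 + 64)² = (-9*2 + 64)² = (-18 + 64)² = 46² = 2116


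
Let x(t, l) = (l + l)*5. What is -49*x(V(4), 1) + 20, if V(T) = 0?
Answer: -470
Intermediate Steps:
x(t, l) = 10*l (x(t, l) = (2*l)*5 = 10*l)
-49*x(V(4), 1) + 20 = -490 + 20 = -470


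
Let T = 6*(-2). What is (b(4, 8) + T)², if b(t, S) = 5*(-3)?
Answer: 729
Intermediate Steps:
b(t, S) = -15
T = -12
(b(4, 8) + T)² = (-15 - 12)² = (-27)² = 729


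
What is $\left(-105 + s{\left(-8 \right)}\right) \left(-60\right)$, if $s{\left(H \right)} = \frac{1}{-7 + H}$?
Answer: $6304$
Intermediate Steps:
$\left(-105 + s{\left(-8 \right)}\right) \left(-60\right) = \left(-105 + \frac{1}{-7 - 8}\right) \left(-60\right) = \left(-105 + \frac{1}{-15}\right) \left(-60\right) = \left(-105 - \frac{1}{15}\right) \left(-60\right) = \left(- \frac{1576}{15}\right) \left(-60\right) = 6304$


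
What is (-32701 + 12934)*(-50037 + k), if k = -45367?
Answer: 1885850868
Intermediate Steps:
(-32701 + 12934)*(-50037 + k) = (-32701 + 12934)*(-50037 - 45367) = -19767*(-95404) = 1885850868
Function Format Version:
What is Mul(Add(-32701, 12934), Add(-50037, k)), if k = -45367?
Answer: 1885850868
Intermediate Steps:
Mul(Add(-32701, 12934), Add(-50037, k)) = Mul(Add(-32701, 12934), Add(-50037, -45367)) = Mul(-19767, -95404) = 1885850868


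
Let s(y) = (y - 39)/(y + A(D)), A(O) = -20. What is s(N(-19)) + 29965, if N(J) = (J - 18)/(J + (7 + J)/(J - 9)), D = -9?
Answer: 70152876/2341 ≈ 29967.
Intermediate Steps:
N(J) = (-18 + J)/(J + (7 + J)/(-9 + J))
s(y) = (-39 + y)/(-20 + y) (s(y) = (y - 39)/(y - 20) = (-39 + y)/(-20 + y))
s(N(-19)) + 29965 = (-39 + (162 + (-19)² - 27*(-19))/(7 + (-19)² - 8*(-19)))/(-20 + (162 + (-19)² - 27*(-19))/(7 + (-19)² - 8*(-19))) + 29965 = (-39 + (162 + 361 + 513)/(7 + 361 + 152))/(-20 + (162 + 361 + 513)/(7 + 361 + 152)) + 29965 = (-39 + 1036/520)/(-20 + 1036/520) + 29965 = (-39 + (1/520)*1036)/(-20 + (1/520)*1036) + 29965 = (-39 + 259/130)/(-20 + 259/130) + 29965 = -4811/130/(-2341/130) + 29965 = -130/2341*(-4811/130) + 29965 = 4811/2341 + 29965 = 70152876/2341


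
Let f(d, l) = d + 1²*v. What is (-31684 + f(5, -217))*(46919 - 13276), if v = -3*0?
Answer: -1065776597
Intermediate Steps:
v = 0
f(d, l) = d (f(d, l) = d + 1²*0 = d + 1*0 = d + 0 = d)
(-31684 + f(5, -217))*(46919 - 13276) = (-31684 + 5)*(46919 - 13276) = -31679*33643 = -1065776597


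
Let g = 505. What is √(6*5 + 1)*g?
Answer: 505*√31 ≈ 2811.7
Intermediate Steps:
√(6*5 + 1)*g = √(6*5 + 1)*505 = √(30 + 1)*505 = √31*505 = 505*√31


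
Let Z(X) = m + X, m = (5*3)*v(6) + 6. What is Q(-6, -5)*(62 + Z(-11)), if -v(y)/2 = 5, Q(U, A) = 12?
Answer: -1116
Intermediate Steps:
v(y) = -10 (v(y) = -2*5 = -10)
m = -144 (m = (5*3)*(-10) + 6 = 15*(-10) + 6 = -150 + 6 = -144)
Z(X) = -144 + X
Q(-6, -5)*(62 + Z(-11)) = 12*(62 + (-144 - 11)) = 12*(62 - 155) = 12*(-93) = -1116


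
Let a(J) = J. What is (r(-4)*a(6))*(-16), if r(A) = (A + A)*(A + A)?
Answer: -6144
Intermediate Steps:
r(A) = 4*A² (r(A) = (2*A)*(2*A) = 4*A²)
(r(-4)*a(6))*(-16) = ((4*(-4)²)*6)*(-16) = ((4*16)*6)*(-16) = (64*6)*(-16) = 384*(-16) = -6144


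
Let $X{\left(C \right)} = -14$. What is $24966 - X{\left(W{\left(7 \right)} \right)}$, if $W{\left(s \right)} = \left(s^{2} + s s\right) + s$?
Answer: $24980$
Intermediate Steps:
$W{\left(s \right)} = s + 2 s^{2}$ ($W{\left(s \right)} = \left(s^{2} + s^{2}\right) + s = 2 s^{2} + s = s + 2 s^{2}$)
$24966 - X{\left(W{\left(7 \right)} \right)} = 24966 - -14 = 24966 + 14 = 24980$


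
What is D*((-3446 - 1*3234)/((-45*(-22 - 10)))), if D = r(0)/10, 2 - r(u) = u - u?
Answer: -167/180 ≈ -0.92778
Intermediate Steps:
r(u) = 2 (r(u) = 2 - (u - u) = 2 - 1*0 = 2 + 0 = 2)
D = ⅕ (D = 2/10 = 2*(⅒) = ⅕ ≈ 0.20000)
D*((-3446 - 1*3234)/((-45*(-22 - 10)))) = ((-3446 - 1*3234)/((-45*(-22 - 10))))/5 = ((-3446 - 3234)/((-45*(-32))))/5 = (-6680/1440)/5 = (-6680*1/1440)/5 = (⅕)*(-167/36) = -167/180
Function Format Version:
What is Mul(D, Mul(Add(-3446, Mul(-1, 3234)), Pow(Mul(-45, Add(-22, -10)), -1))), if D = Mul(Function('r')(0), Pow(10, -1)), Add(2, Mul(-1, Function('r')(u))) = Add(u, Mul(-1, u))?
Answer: Rational(-167, 180) ≈ -0.92778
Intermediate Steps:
Function('r')(u) = 2 (Function('r')(u) = Add(2, Mul(-1, Add(u, Mul(-1, u)))) = Add(2, Mul(-1, 0)) = Add(2, 0) = 2)
D = Rational(1, 5) (D = Mul(2, Pow(10, -1)) = Mul(2, Rational(1, 10)) = Rational(1, 5) ≈ 0.20000)
Mul(D, Mul(Add(-3446, Mul(-1, 3234)), Pow(Mul(-45, Add(-22, -10)), -1))) = Mul(Rational(1, 5), Mul(Add(-3446, Mul(-1, 3234)), Pow(Mul(-45, Add(-22, -10)), -1))) = Mul(Rational(1, 5), Mul(Add(-3446, -3234), Pow(Mul(-45, -32), -1))) = Mul(Rational(1, 5), Mul(-6680, Pow(1440, -1))) = Mul(Rational(1, 5), Mul(-6680, Rational(1, 1440))) = Mul(Rational(1, 5), Rational(-167, 36)) = Rational(-167, 180)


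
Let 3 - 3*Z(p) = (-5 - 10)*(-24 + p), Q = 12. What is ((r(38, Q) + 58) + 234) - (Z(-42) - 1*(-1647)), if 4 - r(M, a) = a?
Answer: -1034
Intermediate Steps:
r(M, a) = 4 - a
Z(p) = -119 + 5*p (Z(p) = 1 - (-5 - 10)*(-24 + p)/3 = 1 - (-5)*(-24 + p) = 1 - (360 - 15*p)/3 = 1 + (-120 + 5*p) = -119 + 5*p)
((r(38, Q) + 58) + 234) - (Z(-42) - 1*(-1647)) = (((4 - 1*12) + 58) + 234) - ((-119 + 5*(-42)) - 1*(-1647)) = (((4 - 12) + 58) + 234) - ((-119 - 210) + 1647) = ((-8 + 58) + 234) - (-329 + 1647) = (50 + 234) - 1*1318 = 284 - 1318 = -1034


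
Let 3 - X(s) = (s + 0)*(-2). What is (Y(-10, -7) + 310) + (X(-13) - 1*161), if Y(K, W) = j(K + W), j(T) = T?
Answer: 109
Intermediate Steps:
X(s) = 3 + 2*s (X(s) = 3 - (s + 0)*(-2) = 3 - s*(-2) = 3 - (-2)*s = 3 + 2*s)
Y(K, W) = K + W
(Y(-10, -7) + 310) + (X(-13) - 1*161) = ((-10 - 7) + 310) + ((3 + 2*(-13)) - 1*161) = (-17 + 310) + ((3 - 26) - 161) = 293 + (-23 - 161) = 293 - 184 = 109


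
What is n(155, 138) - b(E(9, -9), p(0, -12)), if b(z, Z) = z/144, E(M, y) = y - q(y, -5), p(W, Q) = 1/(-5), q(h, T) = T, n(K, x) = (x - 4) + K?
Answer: 10405/36 ≈ 289.03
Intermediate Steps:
n(K, x) = -4 + K + x (n(K, x) = (-4 + x) + K = -4 + K + x)
p(W, Q) = -⅕
E(M, y) = 5 + y (E(M, y) = y - 1*(-5) = y + 5 = 5 + y)
b(z, Z) = z/144 (b(z, Z) = z*(1/144) = z/144)
n(155, 138) - b(E(9, -9), p(0, -12)) = (-4 + 155 + 138) - (5 - 9)/144 = 289 - (-4)/144 = 289 - 1*(-1/36) = 289 + 1/36 = 10405/36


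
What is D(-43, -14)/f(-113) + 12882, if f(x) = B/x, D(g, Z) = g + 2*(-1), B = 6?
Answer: 27459/2 ≈ 13730.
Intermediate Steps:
D(g, Z) = -2 + g (D(g, Z) = g - 2 = -2 + g)
f(x) = 6/x
D(-43, -14)/f(-113) + 12882 = (-2 - 43)/((6/(-113))) + 12882 = -45/(6*(-1/113)) + 12882 = -45/(-6/113) + 12882 = -45*(-113/6) + 12882 = 1695/2 + 12882 = 27459/2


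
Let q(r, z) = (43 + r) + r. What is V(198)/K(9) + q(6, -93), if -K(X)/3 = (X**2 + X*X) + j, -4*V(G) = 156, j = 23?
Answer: 10188/185 ≈ 55.070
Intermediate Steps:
V(G) = -39 (V(G) = -1/4*156 = -39)
q(r, z) = 43 + 2*r
K(X) = -69 - 6*X**2 (K(X) = -3*((X**2 + X*X) + 23) = -3*((X**2 + X**2) + 23) = -3*(2*X**2 + 23) = -3*(23 + 2*X**2) = -69 - 6*X**2)
V(198)/K(9) + q(6, -93) = -39/(-69 - 6*9**2) + (43 + 2*6) = -39/(-69 - 6*81) + (43 + 12) = -39/(-69 - 486) + 55 = -39/(-555) + 55 = -39*(-1/555) + 55 = 13/185 + 55 = 10188/185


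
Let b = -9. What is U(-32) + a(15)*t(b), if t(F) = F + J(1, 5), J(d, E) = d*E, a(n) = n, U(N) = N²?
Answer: 964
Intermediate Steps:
J(d, E) = E*d
t(F) = 5 + F (t(F) = F + 5*1 = F + 5 = 5 + F)
U(-32) + a(15)*t(b) = (-32)² + 15*(5 - 9) = 1024 + 15*(-4) = 1024 - 60 = 964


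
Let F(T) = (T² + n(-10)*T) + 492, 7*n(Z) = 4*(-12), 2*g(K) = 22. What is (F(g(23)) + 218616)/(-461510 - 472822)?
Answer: -1534075/6540324 ≈ -0.23456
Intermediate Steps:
g(K) = 11 (g(K) = (½)*22 = 11)
n(Z) = -48/7 (n(Z) = (4*(-12))/7 = (⅐)*(-48) = -48/7)
F(T) = 492 + T² - 48*T/7 (F(T) = (T² - 48*T/7) + 492 = 492 + T² - 48*T/7)
(F(g(23)) + 218616)/(-461510 - 472822) = ((492 + 11² - 48/7*11) + 218616)/(-461510 - 472822) = ((492 + 121 - 528/7) + 218616)/(-934332) = (3763/7 + 218616)*(-1/934332) = (1534075/7)*(-1/934332) = -1534075/6540324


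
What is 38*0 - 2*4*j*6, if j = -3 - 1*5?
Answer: 384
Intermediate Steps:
j = -8 (j = -3 - 5 = -8)
38*0 - 2*4*j*6 = 38*0 - 2*4*(-8)*6 = 0 - (-64)*6 = 0 - 2*(-192) = 0 + 384 = 384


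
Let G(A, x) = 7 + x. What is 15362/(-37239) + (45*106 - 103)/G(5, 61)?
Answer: 172749797/2532252 ≈ 68.220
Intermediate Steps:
15362/(-37239) + (45*106 - 103)/G(5, 61) = 15362/(-37239) + (45*106 - 103)/(7 + 61) = 15362*(-1/37239) + (4770 - 103)/68 = -15362/37239 + 4667*(1/68) = -15362/37239 + 4667/68 = 172749797/2532252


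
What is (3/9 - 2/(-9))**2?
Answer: 25/81 ≈ 0.30864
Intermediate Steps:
(3/9 - 2/(-9))**2 = (3*(1/9) - 2*(-1/9))**2 = (1/3 + 2/9)**2 = (5/9)**2 = 25/81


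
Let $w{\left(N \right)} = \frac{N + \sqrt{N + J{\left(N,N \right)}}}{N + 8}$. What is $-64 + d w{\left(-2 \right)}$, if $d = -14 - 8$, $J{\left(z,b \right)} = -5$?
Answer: $- \frac{170}{3} - \frac{11 i \sqrt{7}}{3} \approx -56.667 - 9.7011 i$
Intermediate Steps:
$d = -22$
$w{\left(N \right)} = \frac{N + \sqrt{-5 + N}}{8 + N}$ ($w{\left(N \right)} = \frac{N + \sqrt{N - 5}}{N + 8} = \frac{N + \sqrt{-5 + N}}{8 + N}$)
$-64 + d w{\left(-2 \right)} = -64 - 22 \frac{-2 + \sqrt{-5 - 2}}{8 - 2} = -64 - 22 \frac{-2 + \sqrt{-7}}{6} = -64 - 22 \frac{-2 + i \sqrt{7}}{6} = -64 - 22 \left(- \frac{1}{3} + \frac{i \sqrt{7}}{6}\right) = -64 + \left(\frac{22}{3} - \frac{11 i \sqrt{7}}{3}\right) = - \frac{170}{3} - \frac{11 i \sqrt{7}}{3}$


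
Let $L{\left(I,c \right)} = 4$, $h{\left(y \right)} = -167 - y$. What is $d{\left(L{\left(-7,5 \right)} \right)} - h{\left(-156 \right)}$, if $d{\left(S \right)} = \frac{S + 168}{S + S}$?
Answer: $\frac{65}{2} \approx 32.5$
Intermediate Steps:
$d{\left(S \right)} = \frac{168 + S}{2 S}$
$d{\left(L{\left(-7,5 \right)} \right)} - h{\left(-156 \right)} = \frac{168 + 4}{2 \cdot 4} - \left(-167 - -156\right) = \frac{1}{2} \cdot \frac{1}{4} \cdot 172 - \left(-167 + 156\right) = \frac{43}{2} - -11 = \frac{43}{2} + 11 = \frac{65}{2}$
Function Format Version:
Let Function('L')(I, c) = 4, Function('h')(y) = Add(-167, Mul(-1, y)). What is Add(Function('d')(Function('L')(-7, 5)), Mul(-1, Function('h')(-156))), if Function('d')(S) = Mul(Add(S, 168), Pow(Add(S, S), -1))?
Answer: Rational(65, 2) ≈ 32.500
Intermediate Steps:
Function('d')(S) = Mul(Rational(1, 2), Pow(S, -1), Add(168, S)) (Function('d')(S) = Mul(Add(168, S), Pow(Mul(2, S), -1)) = Mul(Add(168, S), Mul(Rational(1, 2), Pow(S, -1))) = Mul(Rational(1, 2), Pow(S, -1), Add(168, S)))
Add(Function('d')(Function('L')(-7, 5)), Mul(-1, Function('h')(-156))) = Add(Mul(Rational(1, 2), Pow(4, -1), Add(168, 4)), Mul(-1, Add(-167, Mul(-1, -156)))) = Add(Mul(Rational(1, 2), Rational(1, 4), 172), Mul(-1, Add(-167, 156))) = Add(Rational(43, 2), Mul(-1, -11)) = Add(Rational(43, 2), 11) = Rational(65, 2)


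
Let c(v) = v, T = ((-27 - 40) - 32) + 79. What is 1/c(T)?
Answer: -1/20 ≈ -0.050000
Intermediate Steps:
T = -20 (T = (-67 - 32) + 79 = -99 + 79 = -20)
1/c(T) = 1/(-20) = -1/20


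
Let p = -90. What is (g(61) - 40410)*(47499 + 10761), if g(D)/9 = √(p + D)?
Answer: -2354286600 + 524340*I*√29 ≈ -2.3543e+9 + 2.8237e+6*I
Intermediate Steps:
g(D) = 9*√(-90 + D)
(g(61) - 40410)*(47499 + 10761) = (9*√(-90 + 61) - 40410)*(47499 + 10761) = (9*√(-29) - 40410)*58260 = (9*(I*√29) - 40410)*58260 = (9*I*√29 - 40410)*58260 = (-40410 + 9*I*√29)*58260 = -2354286600 + 524340*I*√29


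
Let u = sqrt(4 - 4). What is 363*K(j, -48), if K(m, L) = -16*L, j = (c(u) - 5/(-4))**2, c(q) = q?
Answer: 278784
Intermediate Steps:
u = 0 (u = sqrt(0) = 0)
j = 25/16 (j = (0 - 5/(-4))**2 = (0 - 5*(-1/4))**2 = (0 + 5/4)**2 = (5/4)**2 = 25/16 ≈ 1.5625)
363*K(j, -48) = 363*(-16*(-48)) = 363*768 = 278784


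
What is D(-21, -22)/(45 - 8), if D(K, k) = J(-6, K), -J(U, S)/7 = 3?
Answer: -21/37 ≈ -0.56757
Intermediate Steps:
J(U, S) = -21 (J(U, S) = -7*3 = -21)
D(K, k) = -21
D(-21, -22)/(45 - 8) = -21/(45 - 8) = -21/37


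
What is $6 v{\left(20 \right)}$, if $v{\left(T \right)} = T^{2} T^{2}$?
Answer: $960000$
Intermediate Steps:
$v{\left(T \right)} = T^{4}$
$6 v{\left(20 \right)} = 6 \cdot 20^{4} = 6 \cdot 160000 = 960000$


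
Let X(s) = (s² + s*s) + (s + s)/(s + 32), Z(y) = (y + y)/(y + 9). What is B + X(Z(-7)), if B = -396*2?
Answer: -17364/25 ≈ -694.56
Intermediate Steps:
Z(y) = 2*y/(9 + y) (Z(y) = (2*y)/(9 + y) = 2*y/(9 + y))
X(s) = 2*s² + 2*s/(32 + s) (X(s) = (s² + s²) + (2*s)/(32 + s) = 2*s² + 2*s/(32 + s))
B = -792
B + X(Z(-7)) = -792 + 2*(2*(-7)/(9 - 7))*(1 + (2*(-7)/(9 - 7))² + 32*(2*(-7)/(9 - 7)))/(32 + 2*(-7)/(9 - 7)) = -792 + 2*(2*(-7)/2)*(1 + (2*(-7)/2)² + 32*(2*(-7)/2))/(32 + 2*(-7)/2) = -792 + 2*(2*(-7)*(½))*(1 + (2*(-7)*(½))² + 32*(2*(-7)*(½)))/(32 + 2*(-7)*(½)) = -792 + 2*(-7)*(1 + (-7)² + 32*(-7))/(32 - 7) = -792 + 2*(-7)*(1 + 49 - 224)/25 = -792 + 2*(-7)*(1/25)*(-174) = -792 + 2436/25 = -17364/25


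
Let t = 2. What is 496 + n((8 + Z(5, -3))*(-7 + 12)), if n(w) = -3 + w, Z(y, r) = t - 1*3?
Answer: 528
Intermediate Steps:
Z(y, r) = -1 (Z(y, r) = 2 - 1*3 = 2 - 3 = -1)
496 + n((8 + Z(5, -3))*(-7 + 12)) = 496 + (-3 + (8 - 1)*(-7 + 12)) = 496 + (-3 + 7*5) = 496 + (-3 + 35) = 496 + 32 = 528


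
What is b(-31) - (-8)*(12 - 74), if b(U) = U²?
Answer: 465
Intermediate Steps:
b(-31) - (-8)*(12 - 74) = (-31)² - (-8)*(12 - 74) = 961 - (-8)*(-62) = 961 - 1*496 = 961 - 496 = 465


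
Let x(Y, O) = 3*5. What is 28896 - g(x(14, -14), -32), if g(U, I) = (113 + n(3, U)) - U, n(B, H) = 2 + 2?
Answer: 28794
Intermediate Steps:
n(B, H) = 4
x(Y, O) = 15
g(U, I) = 117 - U (g(U, I) = (113 + 4) - U = 117 - U)
28896 - g(x(14, -14), -32) = 28896 - (117 - 1*15) = 28896 - (117 - 15) = 28896 - 1*102 = 28896 - 102 = 28794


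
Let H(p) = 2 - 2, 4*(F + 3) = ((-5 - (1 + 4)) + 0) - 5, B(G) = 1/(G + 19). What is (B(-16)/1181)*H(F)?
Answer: 0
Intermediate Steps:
B(G) = 1/(19 + G)
F = -27/4 (F = -3 + (((-5 - (1 + 4)) + 0) - 5)/4 = -3 + (((-5 - 5) + 0) - 5)/4 = -3 + ((-10 + 0) - 5)/4 = -3 + (-10 - 5)/4 = -3 + (¼)*(-15) = -3 - 15/4 = -27/4 ≈ -6.7500)
H(p) = 0
(B(-16)/1181)*H(F) = (1/((19 - 16)*1181))*0 = ((1/1181)/3)*0 = ((⅓)*(1/1181))*0 = (1/3543)*0 = 0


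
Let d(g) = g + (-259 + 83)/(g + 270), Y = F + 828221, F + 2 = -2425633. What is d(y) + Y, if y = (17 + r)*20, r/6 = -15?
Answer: -951329942/595 ≈ -1.5989e+6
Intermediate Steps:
r = -90 (r = 6*(-15) = -90)
F = -2425635 (F = -2 - 2425633 = -2425635)
y = -1460 (y = (17 - 90)*20 = -73*20 = -1460)
Y = -1597414 (Y = -2425635 + 828221 = -1597414)
d(g) = g - 176/(270 + g)
d(y) + Y = (-176 + (-1460)² + 270*(-1460))/(270 - 1460) - 1597414 = (-176 + 2131600 - 394200)/(-1190) - 1597414 = -1/1190*1737224 - 1597414 = -868612/595 - 1597414 = -951329942/595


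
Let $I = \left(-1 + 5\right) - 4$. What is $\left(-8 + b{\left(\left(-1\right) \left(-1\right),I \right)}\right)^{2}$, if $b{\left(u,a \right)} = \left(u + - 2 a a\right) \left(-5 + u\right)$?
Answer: $144$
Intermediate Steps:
$I = 0$ ($I = 4 - 4 = 0$)
$b{\left(u,a \right)} = \left(-5 + u\right) \left(u - 2 a^{2}\right)$ ($b{\left(u,a \right)} = \left(u - 2 a^{2}\right) \left(-5 + u\right) = \left(-5 + u\right) \left(u - 2 a^{2}\right)$)
$\left(-8 + b{\left(\left(-1\right) \left(-1\right),I \right)}\right)^{2} = \left(-8 + \left(\left(\left(-1\right) \left(-1\right)\right)^{2} - 5 \left(\left(-1\right) \left(-1\right)\right) + 10 \cdot 0^{2} - 2 \left(\left(-1\right) \left(-1\right)\right) 0^{2}\right)\right)^{2} = \left(-8 + \left(1^{2} - 5 + 10 \cdot 0 - 2 \cdot 0\right)\right)^{2} = \left(-8 + \left(1 - 5 + 0 + 0\right)\right)^{2} = \left(-8 - 4\right)^{2} = \left(-12\right)^{2} = 144$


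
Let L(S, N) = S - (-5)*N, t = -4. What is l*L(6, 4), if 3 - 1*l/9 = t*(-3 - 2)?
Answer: -3978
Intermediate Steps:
L(S, N) = S + 5*N
l = -153 (l = 27 - (-36)*(-3 - 2) = 27 - (-36)*(-5) = 27 - 9*20 = 27 - 180 = -153)
l*L(6, 4) = -153*(6 + 5*4) = -153*(6 + 20) = -153*26 = -3978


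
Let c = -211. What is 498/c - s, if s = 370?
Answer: -78568/211 ≈ -372.36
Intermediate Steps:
498/c - s = 498/(-211) - 1*370 = 498*(-1/211) - 370 = -498/211 - 370 = -78568/211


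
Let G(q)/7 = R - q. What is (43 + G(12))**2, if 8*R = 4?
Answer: 5625/4 ≈ 1406.3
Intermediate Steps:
R = 1/2 (R = (1/8)*4 = 1/2 ≈ 0.50000)
G(q) = 7/2 - 7*q (G(q) = 7*(1/2 - q) = 7/2 - 7*q)
(43 + G(12))**2 = (43 + (7/2 - 7*12))**2 = (43 + (7/2 - 84))**2 = (43 - 161/2)**2 = (-75/2)**2 = 5625/4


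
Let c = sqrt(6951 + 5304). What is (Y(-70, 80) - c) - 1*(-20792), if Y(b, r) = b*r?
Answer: 15192 - sqrt(12255) ≈ 15081.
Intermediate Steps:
c = sqrt(12255) ≈ 110.70
(Y(-70, 80) - c) - 1*(-20792) = (-70*80 - sqrt(12255)) - 1*(-20792) = (-5600 - sqrt(12255)) + 20792 = 15192 - sqrt(12255)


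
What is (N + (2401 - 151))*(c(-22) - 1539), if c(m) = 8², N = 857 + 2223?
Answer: -7861750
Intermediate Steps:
N = 3080
c(m) = 64
(N + (2401 - 151))*(c(-22) - 1539) = (3080 + (2401 - 151))*(64 - 1539) = (3080 + 2250)*(-1475) = 5330*(-1475) = -7861750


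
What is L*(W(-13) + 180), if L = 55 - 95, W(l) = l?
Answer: -6680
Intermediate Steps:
L = -40
L*(W(-13) + 180) = -40*(-13 + 180) = -40*167 = -6680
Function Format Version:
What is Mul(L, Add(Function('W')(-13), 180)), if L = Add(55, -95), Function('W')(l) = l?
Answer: -6680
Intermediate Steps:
L = -40
Mul(L, Add(Function('W')(-13), 180)) = Mul(-40, Add(-13, 180)) = Mul(-40, 167) = -6680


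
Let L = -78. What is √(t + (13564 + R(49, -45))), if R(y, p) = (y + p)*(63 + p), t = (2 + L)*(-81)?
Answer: 4*√1237 ≈ 140.68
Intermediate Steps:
t = 6156 (t = (2 - 78)*(-81) = -76*(-81) = 6156)
R(y, p) = (63 + p)*(p + y) (R(y, p) = (p + y)*(63 + p) = (63 + p)*(p + y))
√(t + (13564 + R(49, -45))) = √(6156 + (13564 + ((-45)² + 63*(-45) + 63*49 - 45*49))) = √(6156 + (13564 + (2025 - 2835 + 3087 - 2205))) = √(6156 + (13564 + 72)) = √(6156 + 13636) = √19792 = 4*√1237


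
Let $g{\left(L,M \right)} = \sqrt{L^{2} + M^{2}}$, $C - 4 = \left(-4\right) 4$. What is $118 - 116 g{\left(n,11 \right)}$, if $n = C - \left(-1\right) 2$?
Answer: $118 - 116 \sqrt{221} \approx -1606.5$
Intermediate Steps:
$C = -12$ ($C = 4 - 16 = -12$)
$n = -10$ ($n = -12 - \left(-1\right) 2 = -12 - -2 = -12 + 2 = -10$)
$118 - 116 g{\left(n,11 \right)} = 118 - 116 \sqrt{\left(-10\right)^{2} + 11^{2}} = 118 - 116 \sqrt{100 + 121} = 118 - 116 \sqrt{221}$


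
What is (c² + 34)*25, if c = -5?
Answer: 1475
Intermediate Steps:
(c² + 34)*25 = ((-5)² + 34)*25 = (25 + 34)*25 = 59*25 = 1475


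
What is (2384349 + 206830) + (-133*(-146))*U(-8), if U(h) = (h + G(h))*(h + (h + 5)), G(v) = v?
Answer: 6008747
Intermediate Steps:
U(h) = 2*h*(5 + 2*h) (U(h) = (h + h)*(h + (h + 5)) = (2*h)*(h + (5 + h)) = (2*h)*(5 + 2*h) = 2*h*(5 + 2*h))
(2384349 + 206830) + (-133*(-146))*U(-8) = (2384349 + 206830) + (-133*(-146))*(2*(-8)*(5 + 2*(-8))) = 2591179 + 19418*(2*(-8)*(5 - 16)) = 2591179 + 19418*(2*(-8)*(-11)) = 2591179 + 19418*176 = 2591179 + 3417568 = 6008747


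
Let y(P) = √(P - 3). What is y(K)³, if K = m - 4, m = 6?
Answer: -I ≈ -1.0*I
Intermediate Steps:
K = 2 (K = 6 - 4 = 2)
y(P) = √(-3 + P)
y(K)³ = (√(-3 + 2))³ = (√(-1))³ = I³ = -I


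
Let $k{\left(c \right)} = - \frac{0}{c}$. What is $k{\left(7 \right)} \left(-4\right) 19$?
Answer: $0$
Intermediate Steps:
$k{\left(c \right)} = 0$ ($k{\left(c \right)} = \left(-1\right) 0 = 0$)
$k{\left(7 \right)} \left(-4\right) 19 = 0 \left(-4\right) 19 = 0 \cdot 19 = 0$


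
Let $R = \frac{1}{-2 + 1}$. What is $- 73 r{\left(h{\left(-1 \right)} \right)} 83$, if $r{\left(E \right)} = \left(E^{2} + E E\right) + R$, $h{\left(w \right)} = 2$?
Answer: $-42413$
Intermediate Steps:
$R = -1$ ($R = \frac{1}{-1} = -1$)
$r{\left(E \right)} = -1 + 2 E^{2}$ ($r{\left(E \right)} = \left(E^{2} + E E\right) - 1 = \left(E^{2} + E^{2}\right) - 1 = 2 E^{2} - 1 = -1 + 2 E^{2}$)
$- 73 r{\left(h{\left(-1 \right)} \right)} 83 = - 73 \left(-1 + 2 \cdot 2^{2}\right) 83 = - 73 \left(-1 + 2 \cdot 4\right) 83 = - 73 \left(-1 + 8\right) 83 = \left(-73\right) 7 \cdot 83 = \left(-511\right) 83 = -42413$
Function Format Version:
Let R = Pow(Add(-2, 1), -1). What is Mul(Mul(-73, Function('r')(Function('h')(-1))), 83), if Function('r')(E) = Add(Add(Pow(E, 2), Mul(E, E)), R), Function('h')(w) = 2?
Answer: -42413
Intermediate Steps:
R = -1 (R = Pow(-1, -1) = -1)
Function('r')(E) = Add(-1, Mul(2, Pow(E, 2))) (Function('r')(E) = Add(Add(Pow(E, 2), Mul(E, E)), -1) = Add(Add(Pow(E, 2), Pow(E, 2)), -1) = Add(Mul(2, Pow(E, 2)), -1) = Add(-1, Mul(2, Pow(E, 2))))
Mul(Mul(-73, Function('r')(Function('h')(-1))), 83) = Mul(Mul(-73, Add(-1, Mul(2, Pow(2, 2)))), 83) = Mul(Mul(-73, Add(-1, Mul(2, 4))), 83) = Mul(Mul(-73, Add(-1, 8)), 83) = Mul(Mul(-73, 7), 83) = Mul(-511, 83) = -42413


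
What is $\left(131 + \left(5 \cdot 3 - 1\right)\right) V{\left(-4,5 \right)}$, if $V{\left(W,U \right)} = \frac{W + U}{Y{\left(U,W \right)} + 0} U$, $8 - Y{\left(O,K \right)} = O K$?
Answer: $\frac{725}{28} \approx 25.893$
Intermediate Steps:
$Y{\left(O,K \right)} = 8 - K O$ ($Y{\left(O,K \right)} = 8 - O K = 8 - K O$)
$V{\left(W,U \right)} = \frac{U \left(U + W\right)}{8 - U W}$ ($V{\left(W,U \right)} = \frac{W + U}{\left(8 - W U\right) + 0} U = \frac{U + W}{\left(8 - U W\right) + 0} U = \frac{U + W}{8 - U W} U = \frac{U \left(U + W\right)}{8 - U W}$)
$\left(131 + \left(5 \cdot 3 - 1\right)\right) V{\left(-4,5 \right)} = \left(131 + \left(5 \cdot 3 - 1\right)\right) \left(\left(-1\right) 5 \frac{1}{-8 + 5 \left(-4\right)} \left(5 - 4\right)\right) = \left(131 + \left(15 - 1\right)\right) \left(\left(-1\right) 5 \frac{1}{-8 - 20} \cdot 1\right) = \left(131 + 14\right) \left(\left(-1\right) 5 \frac{1}{-28} \cdot 1\right) = 145 \left(\left(-1\right) 5 \left(- \frac{1}{28}\right) 1\right) = 145 \cdot \frac{5}{28} = \frac{725}{28}$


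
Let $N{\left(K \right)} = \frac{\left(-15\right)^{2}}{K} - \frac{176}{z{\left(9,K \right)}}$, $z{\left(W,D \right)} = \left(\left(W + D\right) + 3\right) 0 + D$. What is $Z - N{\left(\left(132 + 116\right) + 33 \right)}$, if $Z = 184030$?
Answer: $\frac{51712381}{281} \approx 1.8403 \cdot 10^{5}$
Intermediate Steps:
$z{\left(W,D \right)} = D$ ($z{\left(W,D \right)} = \left(\left(D + W\right) + 3\right) 0 + D = \left(3 + D + W\right) 0 + D = 0 + D = D$)
$N{\left(K \right)} = \frac{49}{K}$ ($N{\left(K \right)} = \frac{\left(-15\right)^{2}}{K} - \frac{176}{K} = \frac{225}{K} - \frac{176}{K} = \frac{49}{K}$)
$Z - N{\left(\left(132 + 116\right) + 33 \right)} = 184030 - \frac{49}{\left(132 + 116\right) + 33} = 184030 - \frac{49}{248 + 33} = 184030 - \frac{49}{281} = \frac{51712381}{281}$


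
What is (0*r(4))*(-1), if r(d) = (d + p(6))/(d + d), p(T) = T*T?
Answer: 0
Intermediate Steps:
p(T) = T²
r(d) = (36 + d)/(2*d) (r(d) = (d + 6²)/(d + d) = (d + 36)/((2*d)) = (36 + d)*(1/(2*d)) = (36 + d)/(2*d))
(0*r(4))*(-1) = (0*((½)*(36 + 4)/4))*(-1) = (0*((½)*(¼)*40))*(-1) = (0*5)*(-1) = 0*(-1) = 0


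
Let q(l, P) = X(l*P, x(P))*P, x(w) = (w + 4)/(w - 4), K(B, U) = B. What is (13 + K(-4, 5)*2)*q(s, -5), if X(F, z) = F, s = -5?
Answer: -625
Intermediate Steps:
x(w) = (4 + w)/(-4 + w)
q(l, P) = l*P**2 (q(l, P) = (l*P)*P = (P*l)*P = l*P**2)
(13 + K(-4, 5)*2)*q(s, -5) = (13 - 4*2)*(-5*(-5)**2) = (13 - 8)*(-5*25) = 5*(-125) = -625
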